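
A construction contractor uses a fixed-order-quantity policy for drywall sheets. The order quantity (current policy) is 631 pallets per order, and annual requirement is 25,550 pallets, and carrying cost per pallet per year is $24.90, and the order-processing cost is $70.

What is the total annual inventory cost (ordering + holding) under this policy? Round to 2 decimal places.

Orders/yr = 25,550/631 = 40.491; ordering cost = 40.491 × $70 = $2,834.39
Average inventory = 631/2 = 315.5; holding cost = 315.5 × $24.9 = $7,855.95
Total = $2,834.39 + $7,855.95 = $10,690.34

$10,690.34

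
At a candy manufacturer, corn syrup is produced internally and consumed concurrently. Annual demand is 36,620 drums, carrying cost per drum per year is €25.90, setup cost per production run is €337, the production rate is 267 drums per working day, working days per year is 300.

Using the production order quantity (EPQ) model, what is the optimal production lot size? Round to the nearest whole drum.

1,325 drums

Daily demand d = 36,620/300 = 122.067; p = 267; 1 − d/p = 0.54282
EPQ = √(2DS / (H(1 − d/p)))
    = √(2 × 36,620 × 337 / (25.9 × 0.54282)) ≈ 1,324.98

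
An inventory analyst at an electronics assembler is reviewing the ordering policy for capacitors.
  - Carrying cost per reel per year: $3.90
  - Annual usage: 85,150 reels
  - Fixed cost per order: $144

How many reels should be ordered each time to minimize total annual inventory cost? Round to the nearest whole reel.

2,508 reels

Q* = √(2·D·S / H) = √(2·85,150·144 / 3.9) = √6,288,000.0 ≈ 2,507.59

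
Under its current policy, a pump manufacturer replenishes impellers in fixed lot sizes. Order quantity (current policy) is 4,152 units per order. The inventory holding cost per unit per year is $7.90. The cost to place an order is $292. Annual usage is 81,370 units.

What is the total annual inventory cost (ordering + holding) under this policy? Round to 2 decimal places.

$22,122.95

Ordering: D/Q × S = 81,370/4,152 × $292 = $5,722.55
Holding:  Q/2 × H = 4,152/2 × $7.9 = $16,400.40
Total = $5,722.55 + $16,400.40 = $22,122.95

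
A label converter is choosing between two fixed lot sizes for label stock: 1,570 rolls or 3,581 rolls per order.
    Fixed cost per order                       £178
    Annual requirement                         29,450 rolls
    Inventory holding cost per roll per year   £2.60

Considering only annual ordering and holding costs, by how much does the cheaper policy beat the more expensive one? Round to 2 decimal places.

£739.25

Annual cost at Q: ordering D·S/Q plus holding Q·H/2.
TC(1,570) = (29,450/1,570)×178 + (1,570/2)×2.6 = £5,379.92
TC(3,581) = (29,450/3,581)×178 + (3,581/2)×2.6 = £6,119.16
Lots of 1,570 are cheaper by £739.25.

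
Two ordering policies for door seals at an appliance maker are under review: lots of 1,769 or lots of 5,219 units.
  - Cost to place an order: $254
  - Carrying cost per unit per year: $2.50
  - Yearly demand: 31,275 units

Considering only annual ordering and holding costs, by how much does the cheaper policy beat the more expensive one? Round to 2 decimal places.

$1,344.01

Annual cost at Q: ordering D·S/Q plus holding Q·H/2.
TC(1,769) = (31,275/1,769)×254 + (1,769/2)×2.5 = $6,701.84
TC(5,219) = (31,275/5,219)×254 + (5,219/2)×2.5 = $8,045.85
Lots of 1,769 are cheaper by $1,344.01.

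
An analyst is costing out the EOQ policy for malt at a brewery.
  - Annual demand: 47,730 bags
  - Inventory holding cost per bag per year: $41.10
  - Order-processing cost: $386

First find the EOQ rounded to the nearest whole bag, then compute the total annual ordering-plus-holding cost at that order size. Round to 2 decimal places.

$38,915.74

2DS/H = 2·47,730·386/41.1 = 896,534.31
EOQ = √896,534.31 ≈ 946.85 → Q = 947 bags
Ordering: D/Q × S = 47,730/947 × $386 = $19,454.89
Holding:  Q/2 × H = 947/2 × $41.1 = $19,460.85
Total = $19,454.89 + $19,460.85 = $38,915.74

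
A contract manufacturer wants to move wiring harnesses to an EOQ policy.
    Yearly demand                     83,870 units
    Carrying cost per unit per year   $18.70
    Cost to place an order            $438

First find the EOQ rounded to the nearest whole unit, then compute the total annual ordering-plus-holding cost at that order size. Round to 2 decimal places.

Q* = √(2·D·S / H) = √(2·83,870·438 / 18.7) = √3,928,883.4 ≈ 1,982.14 → Q = 1,982 units
Ordering: D/Q × S = 83,870/1,982 × $438 = $18,534.34
Holding:  Q/2 × H = 1,982/2 × $18.7 = $18,531.70
Total = $18,534.34 + $18,531.70 = $37,066.04

$37,066.04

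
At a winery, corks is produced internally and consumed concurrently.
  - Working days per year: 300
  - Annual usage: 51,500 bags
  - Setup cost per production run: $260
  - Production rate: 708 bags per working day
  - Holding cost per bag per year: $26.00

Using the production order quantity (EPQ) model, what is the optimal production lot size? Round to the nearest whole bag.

1,166 bags

Daily demand d = 51,500/300 = 171.667; p = 708; 1 − d/p = 0.75753
EPQ = √(2DS / (H(1 − d/p)))
    = √(2 × 51,500 × 260 / (26 × 0.75753)) ≈ 1,166.05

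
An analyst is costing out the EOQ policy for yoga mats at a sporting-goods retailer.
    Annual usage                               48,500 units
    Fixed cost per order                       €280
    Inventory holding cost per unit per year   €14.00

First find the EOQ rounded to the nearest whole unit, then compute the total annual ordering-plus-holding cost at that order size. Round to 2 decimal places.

€19,499.74

Optimal lot size Q* = (2 × 48,500 × €280 / €14)^½ ≈ 1,392.84 → Q = 1,393 units
Ordering: D/Q × S = 48,500/1,393 × €280 = €9,748.74
Holding:  Q/2 × H = 1,393/2 × €14 = €9,751.00
Total = €9,748.74 + €9,751.00 = €19,499.74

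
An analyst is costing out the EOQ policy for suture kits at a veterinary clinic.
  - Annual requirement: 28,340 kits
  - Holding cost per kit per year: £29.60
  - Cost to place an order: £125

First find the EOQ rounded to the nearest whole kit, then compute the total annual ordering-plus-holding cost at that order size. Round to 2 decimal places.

£14,481.58

EOQ = √(2DS/H) = √(2 × 28,340 × 125 / 29.6)
    = √(239,358.11) ≈ 489.24 → Q = 489 kits
Ordering: D/Q × S = 28,340/489 × £125 = £7,244.38
Holding:  Q/2 × H = 489/2 × £29.6 = £7,237.20
Total = £7,244.38 + £7,237.20 = £14,481.58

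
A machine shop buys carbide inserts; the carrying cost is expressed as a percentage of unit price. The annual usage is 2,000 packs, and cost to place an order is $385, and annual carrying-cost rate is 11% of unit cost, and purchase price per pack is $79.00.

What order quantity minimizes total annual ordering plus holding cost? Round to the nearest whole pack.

Holding cost per pack per year: H = 11% × $79 = $8.6900
2DS/H = 2·2,000·385/8.69 = 177,215.19
EOQ = √177,215.19 ≈ 420.97

421 packs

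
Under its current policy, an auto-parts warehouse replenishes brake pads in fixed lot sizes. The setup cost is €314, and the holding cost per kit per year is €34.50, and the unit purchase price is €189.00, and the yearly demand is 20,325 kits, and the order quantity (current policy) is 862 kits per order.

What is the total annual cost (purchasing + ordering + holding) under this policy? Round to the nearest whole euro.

Annual ordering cost = (D/Q)·S = (20,325/862) × 314 = €7,403.77
Annual holding cost  = (Q/2)·H = (862/2) × 34.5 = €14,869.50
Purchase cost = D·C = 20,325 × 189 = €3,841,425.00
Total = €7,403.77 + €14,869.50 + €3,841,425.00 = €3,863,698.27

€3,863,698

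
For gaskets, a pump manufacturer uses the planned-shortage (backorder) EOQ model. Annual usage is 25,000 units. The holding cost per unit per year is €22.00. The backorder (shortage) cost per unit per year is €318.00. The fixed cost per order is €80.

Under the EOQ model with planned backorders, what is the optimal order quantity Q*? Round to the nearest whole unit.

441 units

Basic EOQ = √(2·25,000·80/22) = 426.401
Backorder adjustment √((H+b)/b) = √((22+318)/318) = 1.0340
Q* = 426.401 × 1.0340 ≈ 440.90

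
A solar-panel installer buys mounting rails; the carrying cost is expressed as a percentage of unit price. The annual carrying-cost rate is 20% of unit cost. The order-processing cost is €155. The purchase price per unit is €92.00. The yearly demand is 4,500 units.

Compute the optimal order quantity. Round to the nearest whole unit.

275 units

Holding cost per unit per year: H = 20% × €92 = €18.4000
EOQ = √(2DS/H) = √(2 × 4,500 × 155 / 18.4)
    = √(75,815.22) ≈ 275.35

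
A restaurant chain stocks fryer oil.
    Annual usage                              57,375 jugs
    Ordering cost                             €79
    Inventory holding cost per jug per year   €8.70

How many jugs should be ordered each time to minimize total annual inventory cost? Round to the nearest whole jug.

1,021 jugs

Optimal lot size Q* = (2 × 57,375 × €79 / €8.7)^½ ≈ 1,020.78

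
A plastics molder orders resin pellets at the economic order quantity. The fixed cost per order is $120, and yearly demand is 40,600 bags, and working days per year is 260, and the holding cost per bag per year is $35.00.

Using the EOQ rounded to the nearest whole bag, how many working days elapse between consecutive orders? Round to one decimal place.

EOQ = √(2DS/H) = √(2 × 40,600 × 120 / 35)
    = √(278,400.00) ≈ 527.64 → Q = 528 bags
Days between orders = 260 / (D/Q) = 260 / 76.894 ≈ 3.381

3.4 days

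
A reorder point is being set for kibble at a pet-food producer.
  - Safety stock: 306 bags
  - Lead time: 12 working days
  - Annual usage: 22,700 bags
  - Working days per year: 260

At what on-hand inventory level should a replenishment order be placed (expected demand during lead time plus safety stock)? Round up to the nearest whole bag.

Daily demand d = 22,700 / 260 = 87.308 bags/day
Demand during lead time = 87.308 × 12 = 1,047.69
Reorder point = 1,047.69 + 306 = 1,353.69 → round up

1,354 bags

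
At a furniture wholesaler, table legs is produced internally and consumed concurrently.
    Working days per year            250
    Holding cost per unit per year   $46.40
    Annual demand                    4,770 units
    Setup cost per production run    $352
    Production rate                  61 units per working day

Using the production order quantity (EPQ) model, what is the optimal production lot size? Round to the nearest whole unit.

d = 4,770/250 = 19.0800 units/day;  effective holding cost H(1 − d/p) = 46.4·(1 − 19.0800/61) = 31.88669
Q* = √(2DS / H_eff) = √(2·4,770·352 / 31.88669) ≈ 324.52

325 units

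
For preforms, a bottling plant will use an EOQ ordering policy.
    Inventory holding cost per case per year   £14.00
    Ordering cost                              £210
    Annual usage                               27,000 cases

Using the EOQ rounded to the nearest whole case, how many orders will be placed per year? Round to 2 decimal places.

30.00 orders per year

Q* = √(2·D·S / H) = √(2·27,000·210 / 14) = √810,000.0 ≈ 900.00 → Q = 900
Orders per year = D/Q = 27,000 / 900 = 30.000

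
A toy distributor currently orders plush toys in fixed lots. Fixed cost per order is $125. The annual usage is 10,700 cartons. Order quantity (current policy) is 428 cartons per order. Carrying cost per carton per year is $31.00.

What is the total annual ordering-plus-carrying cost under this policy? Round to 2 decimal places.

$9,759.00

Ordering: D/Q × S = 10,700/428 × $125 = $3,125.00
Holding:  Q/2 × H = 428/2 × $31 = $6,634.00
Total = $3,125.00 + $6,634.00 = $9,759.00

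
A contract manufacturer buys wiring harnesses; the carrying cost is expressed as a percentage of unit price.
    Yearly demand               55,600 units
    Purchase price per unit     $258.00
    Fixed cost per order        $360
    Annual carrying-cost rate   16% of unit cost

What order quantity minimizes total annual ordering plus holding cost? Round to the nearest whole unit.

Carrying cost H = $258 × 16% = $41.2800/unit/yr
2DS/H = 2·55,600·360/41.28 = 969,767.44
EOQ = √969,767.44 ≈ 984.77

985 units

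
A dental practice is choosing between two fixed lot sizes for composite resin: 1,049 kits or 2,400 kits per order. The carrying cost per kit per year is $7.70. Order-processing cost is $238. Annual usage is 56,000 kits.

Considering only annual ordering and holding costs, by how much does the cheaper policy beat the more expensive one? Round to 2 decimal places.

TC(Q) = (D/Q)S + (Q/2)H
TC(1,049) = (56,000/1,049)×238 + (1,049/2)×7.7 = $16,744.08
TC(2,400) = (56,000/2,400)×238 + (2,400/2)×7.7 = $14,793.33
Lots of 2,400 are cheaper by $1,950.75.

$1,950.75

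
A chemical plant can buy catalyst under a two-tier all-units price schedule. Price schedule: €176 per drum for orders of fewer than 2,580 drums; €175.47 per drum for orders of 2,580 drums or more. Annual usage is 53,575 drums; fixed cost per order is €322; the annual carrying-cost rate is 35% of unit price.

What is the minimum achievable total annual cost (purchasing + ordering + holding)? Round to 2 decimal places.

€9,475,301.43

H₁ = 35%×€176 = €61.6000;  H₂ = 35%×€175.47 = €61.4145
EOQ₁ = √(2×53,575×322/61.6000) = 748.40  (< 2,580, feasible at tier 1)
EOQ₂ = √(2×53,575×322/61.4145) = 749.53  (< 2,580 → use Q = 2,580 at tier-2 price)
TC(tier 1 (EOQ₁), Q≈748.4) = €9,475,301.43
TC(tier 2, Q≈2,580.0) = €9,486,716.45
Minimum at tier 1 (EOQ₁): €9,475,301.43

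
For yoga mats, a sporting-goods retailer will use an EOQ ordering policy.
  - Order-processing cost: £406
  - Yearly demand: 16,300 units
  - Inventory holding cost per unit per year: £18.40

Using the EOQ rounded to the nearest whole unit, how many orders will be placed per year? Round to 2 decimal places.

EOQ = √(2DS/H) = √(2 × 16,300 × 406 / 18.4)
    = √(719,326.09) ≈ 848.13 → Q = 848
N = D/Q = 16,300/848 ≈ 19.222 orders/yr

19.22 orders per year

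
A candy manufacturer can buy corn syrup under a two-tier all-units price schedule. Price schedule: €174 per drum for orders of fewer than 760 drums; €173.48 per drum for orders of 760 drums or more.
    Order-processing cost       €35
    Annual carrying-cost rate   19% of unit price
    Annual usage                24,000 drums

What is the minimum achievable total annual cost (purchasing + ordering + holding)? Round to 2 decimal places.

H₁ = 19%×€174 = €33.0600;  H₂ = 19%×€173.48 = €32.9612
EOQ₁ = √(2×24,000×35/33.0600) = 225.43  (< 760, feasible at tier 1)
EOQ₂ = √(2×24,000×35/32.9612) = 225.76  (< 760 → use Q = 760 at tier-2 price)
TC(tier 1 (EOQ₁), Q≈225.4) = €4,183,452.57
TC(tier 2, Q≈760.0) = €4,177,150.52
Minimum at tier 2: €4,177,150.52

€4,177,150.52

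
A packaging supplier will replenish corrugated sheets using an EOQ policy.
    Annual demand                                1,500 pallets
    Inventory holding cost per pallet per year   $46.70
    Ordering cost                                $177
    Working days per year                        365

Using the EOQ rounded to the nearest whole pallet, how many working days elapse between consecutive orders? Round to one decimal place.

26.0 days

EOQ = √(2DS/H) = √(2 × 1,500 × 177 / 46.7)
    = √(11,370.45) ≈ 106.63 → Q = 107 pallets
T = Q/D × 365 days = 107/1,500 × 365 = 26.037 days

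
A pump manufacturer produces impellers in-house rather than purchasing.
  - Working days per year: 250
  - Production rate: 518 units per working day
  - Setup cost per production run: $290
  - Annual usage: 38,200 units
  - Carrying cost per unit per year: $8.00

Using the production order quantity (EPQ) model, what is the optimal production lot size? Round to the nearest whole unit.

d = 38,200/250 = 152.8000 units/day;  effective holding cost H(1 − d/p) = 8·(1 − 152.8000/518) = 5.64015
Q* = √(2DS / H_eff) = √(2·38,200·290 / 5.64015) ≈ 1,981.98

1,982 units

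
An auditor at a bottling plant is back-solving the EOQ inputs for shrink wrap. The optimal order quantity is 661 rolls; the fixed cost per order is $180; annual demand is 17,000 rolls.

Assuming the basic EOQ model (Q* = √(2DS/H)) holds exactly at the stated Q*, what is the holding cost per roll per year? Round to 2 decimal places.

EOQ relation: Q² = 2DS/H, so rearrange for the unknown.
H = 2DS / Q² = 2 × 17,000 × 180 / 661² = 14.0071

$14.01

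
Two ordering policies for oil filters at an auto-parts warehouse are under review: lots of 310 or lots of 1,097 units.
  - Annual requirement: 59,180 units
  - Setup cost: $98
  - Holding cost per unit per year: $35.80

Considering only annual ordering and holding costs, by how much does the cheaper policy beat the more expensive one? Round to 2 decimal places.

Annual cost at Q: ordering D·S/Q plus holding Q·H/2.
TC(310) = (59,180/310)×98 + (310/2)×35.8 = $24,257.52
TC(1,097) = (59,180/1,097)×98 + (1,097/2)×35.8 = $24,923.12
Cheaper: Q = 310.  Difference = $665.60

$665.60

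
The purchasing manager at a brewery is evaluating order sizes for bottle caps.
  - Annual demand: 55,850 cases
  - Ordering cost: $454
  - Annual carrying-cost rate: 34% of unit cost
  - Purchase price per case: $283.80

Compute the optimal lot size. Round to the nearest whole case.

725 cases

H = i·C = 0.34 × $283.8 = $96.4920 per case-year
2DS/H = 2·55,850·454/96.492 = 525,554.45
EOQ = √525,554.45 ≈ 724.95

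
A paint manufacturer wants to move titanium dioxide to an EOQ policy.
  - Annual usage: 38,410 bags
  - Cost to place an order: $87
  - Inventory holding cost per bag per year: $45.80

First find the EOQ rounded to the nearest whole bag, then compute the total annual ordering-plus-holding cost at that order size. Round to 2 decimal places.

2DS/H = 2·38,410·87/45.8 = 145,924.45
EOQ = √145,924.45 ≈ 382.00 → Q = 382 bags
Annual ordering cost = (D/Q)·S = (38,410/382) × 87 = $8,747.83
Annual holding cost  = (Q/2)·H = (382/2) × 45.8 = $8,747.80
Total = $8,747.83 + $8,747.80 = $17,495.63

$17,495.63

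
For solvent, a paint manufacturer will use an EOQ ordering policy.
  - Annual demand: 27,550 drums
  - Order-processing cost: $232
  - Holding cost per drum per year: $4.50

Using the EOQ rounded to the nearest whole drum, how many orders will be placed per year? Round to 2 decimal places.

EOQ = √(2DS/H) = √(2 × 27,550 × 232 / 4.5)
    = √(2,840,711.11) ≈ 1,685.44 → Q = 1,685
N = D/Q = 27,550/1,685 ≈ 16.350 orders/yr

16.35 orders per year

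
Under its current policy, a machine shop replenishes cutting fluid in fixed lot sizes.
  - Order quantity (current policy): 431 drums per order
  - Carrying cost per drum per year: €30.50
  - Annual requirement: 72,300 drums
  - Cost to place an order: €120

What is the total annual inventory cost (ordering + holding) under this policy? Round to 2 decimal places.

Orders/yr = 72,300/431 = 167.749; ordering cost = 167.749 × €120 = €20,129.93
Average inventory = 431/2 = 215.5; holding cost = 215.5 × €30.5 = €6,572.75
Total = €20,129.93 + €6,572.75 = €26,702.68

€26,702.68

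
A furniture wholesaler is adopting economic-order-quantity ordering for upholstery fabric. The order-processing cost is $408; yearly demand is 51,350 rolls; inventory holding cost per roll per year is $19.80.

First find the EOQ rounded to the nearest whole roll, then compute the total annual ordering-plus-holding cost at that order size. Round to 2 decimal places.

$28,803.68

2DS/H = 2·51,350·408/19.8 = 2,116,242.42
EOQ = √2,116,242.42 ≈ 1,454.73 → Q = 1,455 rolls
Ordering: D/Q × S = 51,350/1,455 × $408 = $14,399.18
Holding:  Q/2 × H = 1,455/2 × $19.8 = $14,404.50
Total = $14,399.18 + $14,404.50 = $28,803.68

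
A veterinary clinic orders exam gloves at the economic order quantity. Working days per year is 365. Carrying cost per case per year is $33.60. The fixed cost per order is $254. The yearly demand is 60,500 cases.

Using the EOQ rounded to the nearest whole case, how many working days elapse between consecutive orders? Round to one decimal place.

Optimal lot size Q* = (2 × 60,500 × $254 / $33.6)^½ ≈ 956.40 → Q = 956 cases
Days between orders = 365 / (D/Q) = 365 / 63.285 ≈ 5.768

5.8 days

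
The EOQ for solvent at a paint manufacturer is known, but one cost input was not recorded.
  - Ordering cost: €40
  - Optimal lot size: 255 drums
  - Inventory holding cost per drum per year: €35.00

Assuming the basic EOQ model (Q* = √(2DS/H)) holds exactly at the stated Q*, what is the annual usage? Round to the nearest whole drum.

28,448 drums per year

Since Q* = (2DS/H)^½, squaring gives Q*²·H = 2DS.
D = Q²H / (2S) = 255² × 35 / (2 × 40) = 28,448.44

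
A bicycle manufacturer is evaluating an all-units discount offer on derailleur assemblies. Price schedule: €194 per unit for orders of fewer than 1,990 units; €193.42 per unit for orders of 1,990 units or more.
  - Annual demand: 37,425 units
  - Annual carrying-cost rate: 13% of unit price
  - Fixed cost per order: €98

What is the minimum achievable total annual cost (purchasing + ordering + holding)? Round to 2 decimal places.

€7,265,605.42

H₁ = 13%×€194 = €25.2200;  H₂ = 13%×€193.42 = €25.1446
EOQ₁ = √(2×37,425×98/25.2200) = 539.31  (< 1,990, feasible at tier 1)
EOQ₂ = √(2×37,425×98/25.1446) = 540.12  (< 1,990 → use Q = 1,990 at tier-2 price)
TC(tier 1 (EOQ₁), Q≈539.3) = €7,274,051.33
TC(tier 2, Q≈1,990.0) = €7,265,605.42
Minimum at tier 2: €7,265,605.42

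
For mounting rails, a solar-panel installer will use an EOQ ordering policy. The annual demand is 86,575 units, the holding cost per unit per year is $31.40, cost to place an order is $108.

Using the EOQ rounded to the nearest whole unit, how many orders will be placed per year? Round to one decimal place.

EOQ = √(2DS/H) = √(2 × 86,575 × 108 / 31.4)
    = √(595,547.77) ≈ 771.72 → Q = 772
N = D/Q = 86,575/772 ≈ 112.144 orders/yr

112.1 orders per year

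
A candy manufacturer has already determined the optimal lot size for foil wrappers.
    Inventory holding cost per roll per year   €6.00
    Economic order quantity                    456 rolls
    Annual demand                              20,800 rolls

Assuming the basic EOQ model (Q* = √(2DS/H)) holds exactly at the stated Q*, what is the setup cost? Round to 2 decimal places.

EOQ relation: Q² = 2DS/H, so rearrange for the unknown.
S = Q²H / (2D) = 456² × 6 / (2 × 20,800) = 29.9908

€29.99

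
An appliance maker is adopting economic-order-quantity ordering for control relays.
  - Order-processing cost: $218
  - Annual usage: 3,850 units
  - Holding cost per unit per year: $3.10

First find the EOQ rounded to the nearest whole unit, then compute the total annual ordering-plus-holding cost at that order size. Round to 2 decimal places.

$2,281.15

Q* = √(2·D·S / H) = √(2·3,850·218 / 3.1) = √541,483.9 ≈ 735.86 → Q = 736 units
Orders/yr = 3,850/736 = 5.231; ordering cost = 5.231 × $218 = $1,140.35
Average inventory = 736/2 = 368; holding cost = 368 × $3.1 = $1,140.80
Total = $1,140.35 + $1,140.80 = $2,281.15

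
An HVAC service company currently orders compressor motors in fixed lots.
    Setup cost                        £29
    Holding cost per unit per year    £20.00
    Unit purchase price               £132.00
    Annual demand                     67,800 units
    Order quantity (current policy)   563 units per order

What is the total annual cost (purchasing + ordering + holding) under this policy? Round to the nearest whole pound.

Annual ordering cost = (D/Q)·S = (67,800/563) × 29 = £3,492.36
Annual holding cost  = (Q/2)·H = (563/2) × 20 = £5,630.00
Purchase cost = D·C = 67,800 × 132 = £8,949,600.00
Total = £3,492.36 + £5,630.00 + £8,949,600.00 = £8,958,722.36

£8,958,722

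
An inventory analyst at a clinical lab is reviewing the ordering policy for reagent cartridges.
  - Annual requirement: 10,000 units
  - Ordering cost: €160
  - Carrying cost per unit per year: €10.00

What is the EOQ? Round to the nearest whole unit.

566 units

EOQ = √(2DS/H) = √(2 × 10,000 × 160 / 10)
    = √(320,000.00) ≈ 565.69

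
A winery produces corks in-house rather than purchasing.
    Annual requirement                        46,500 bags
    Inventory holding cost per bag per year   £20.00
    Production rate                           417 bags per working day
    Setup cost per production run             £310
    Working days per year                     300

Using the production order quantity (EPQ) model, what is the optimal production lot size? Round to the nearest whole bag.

Daily demand d = 46,500/300 = 155.000; p = 417; 1 − d/p = 0.62830
EPQ = √(2DS / (H(1 − d/p)))
    = √(2 × 46,500 × 310 / (20 × 0.62830)) ≈ 1,514.69

1,515 bags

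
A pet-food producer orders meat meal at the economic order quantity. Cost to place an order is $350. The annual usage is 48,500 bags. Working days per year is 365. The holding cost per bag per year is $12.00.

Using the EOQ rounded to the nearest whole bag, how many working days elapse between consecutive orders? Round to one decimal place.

12.7 days

2DS/H = 2·48,500·350/12 = 2,829,166.67
EOQ = √2,829,166.67 ≈ 1,682.01 → Q = 1,682 bags
Days between orders = 365 / (D/Q) = 365 / 28.835 ≈ 12.658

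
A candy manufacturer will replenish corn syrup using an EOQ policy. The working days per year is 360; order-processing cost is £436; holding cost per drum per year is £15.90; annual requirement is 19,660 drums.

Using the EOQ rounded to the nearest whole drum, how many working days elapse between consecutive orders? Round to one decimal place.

EOQ = √(2DS/H) = √(2 × 19,660 × 436 / 15.9)
    = √(1,078,208.81) ≈ 1,038.37 → Q = 1,038 drums
T = Q/D × 360 days = 1,038/19,660 × 360 = 19.007 days

19.0 days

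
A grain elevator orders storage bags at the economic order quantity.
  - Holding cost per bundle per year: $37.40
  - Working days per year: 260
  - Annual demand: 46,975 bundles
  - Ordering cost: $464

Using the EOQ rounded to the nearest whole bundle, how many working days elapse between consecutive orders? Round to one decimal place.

6.0 days

Q* = √(2·D·S / H) = √(2·46,975·464 / 37.4) = √1,165,582.9 ≈ 1,079.62 → Q = 1,080 bundles
T = Q/D × 260 days = 1,080/46,975 × 260 = 5.978 days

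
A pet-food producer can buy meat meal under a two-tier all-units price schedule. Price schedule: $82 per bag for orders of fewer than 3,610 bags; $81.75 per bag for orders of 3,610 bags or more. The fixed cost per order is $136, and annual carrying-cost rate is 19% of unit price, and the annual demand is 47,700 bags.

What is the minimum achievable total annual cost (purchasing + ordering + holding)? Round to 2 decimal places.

$3,925,617.64

H₁ = 19%×$82 = $15.5800;  H₂ = 19%×$81.75 = $15.5325
EOQ₁ = √(2×47,700×136/15.5800) = 912.56  (< 3,610, feasible at tier 1)
EOQ₂ = √(2×47,700×136/15.5325) = 913.95  (< 3,610 → use Q = 3,610 at tier-2 price)
TC(tier 1 (EOQ₁), Q≈912.6) = $3,925,617.64
TC(tier 2, Q≈3,610.0) = $3,929,308.17
Minimum at tier 1 (EOQ₁): $3,925,617.64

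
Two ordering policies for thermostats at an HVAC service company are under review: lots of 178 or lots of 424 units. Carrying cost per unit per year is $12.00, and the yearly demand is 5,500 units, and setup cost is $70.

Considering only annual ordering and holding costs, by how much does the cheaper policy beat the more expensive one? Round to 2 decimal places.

For each Q, cost = (D/Q)·S + (Q/2)·H.
TC(178) = (5,500/178)×70 + (178/2)×12 = $3,230.92
TC(424) = (5,500/424)×70 + (424/2)×12 = $3,452.02
|ΔTC| = |$3,230.92 − $3,452.02| = $221.10

$221.10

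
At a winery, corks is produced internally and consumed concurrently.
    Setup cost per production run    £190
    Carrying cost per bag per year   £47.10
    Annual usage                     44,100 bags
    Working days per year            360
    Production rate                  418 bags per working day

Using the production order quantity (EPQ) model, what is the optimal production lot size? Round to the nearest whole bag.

709 bags

d = 44,100/360 = 122.5000 bags/day;  effective holding cost H(1 − d/p) = 47.1·(1 − 122.5000/418) = 33.29677
Q* = √(2DS / H_eff) = √(2·44,100·190 / 33.29677) ≈ 709.43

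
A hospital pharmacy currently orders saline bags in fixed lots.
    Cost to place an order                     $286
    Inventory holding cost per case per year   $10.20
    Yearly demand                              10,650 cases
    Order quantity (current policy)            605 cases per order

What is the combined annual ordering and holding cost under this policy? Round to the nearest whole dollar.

$8,120

Orders/yr = 10,650/605 = 17.603; ordering cost = 17.603 × $286 = $5,034.55
Average inventory = 605/2 = 302.5; holding cost = 302.5 × $10.2 = $3,085.50
Total = $5,034.55 + $3,085.50 = $8,120.05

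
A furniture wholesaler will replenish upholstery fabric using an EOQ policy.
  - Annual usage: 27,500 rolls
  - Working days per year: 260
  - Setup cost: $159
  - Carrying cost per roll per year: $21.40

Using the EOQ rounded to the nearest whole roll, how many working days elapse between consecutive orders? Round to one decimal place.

6.0 days

Optimal lot size Q* = (2 × 27,500 × $159 / $21.4)^½ ≈ 639.25 → Q = 639 rolls
T = Q/D × 260 days = 639/27,500 × 260 = 6.041 days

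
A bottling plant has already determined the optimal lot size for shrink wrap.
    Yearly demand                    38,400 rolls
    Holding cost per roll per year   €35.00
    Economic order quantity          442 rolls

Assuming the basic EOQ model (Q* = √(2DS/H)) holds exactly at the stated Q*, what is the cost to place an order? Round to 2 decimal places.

€89.03

EOQ relation: Q² = 2DS/H, so rearrange for the unknown.
S = Q²H / (2D) = 442² × 35 / (2 × 38,400) = 89.0331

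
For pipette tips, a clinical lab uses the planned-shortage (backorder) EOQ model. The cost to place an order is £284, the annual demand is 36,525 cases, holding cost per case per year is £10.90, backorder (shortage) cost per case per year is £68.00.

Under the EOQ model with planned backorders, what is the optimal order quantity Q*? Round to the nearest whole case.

Basic EOQ = √(2·36,525·284/10.9) = 1,379.609
Backorder adjustment √((H+b)/b) = √((10.9+68)/68) = 1.0772
Q* = 1,379.609 × 1.0772 ≈ 1,486.07

1,486 cases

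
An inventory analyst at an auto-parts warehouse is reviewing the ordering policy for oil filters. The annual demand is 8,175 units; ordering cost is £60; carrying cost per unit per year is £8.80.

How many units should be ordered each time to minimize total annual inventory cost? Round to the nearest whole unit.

Q* = √(2·D·S / H) = √(2·8,175·60 / 8.8) = √111,477.3 ≈ 333.88

334 units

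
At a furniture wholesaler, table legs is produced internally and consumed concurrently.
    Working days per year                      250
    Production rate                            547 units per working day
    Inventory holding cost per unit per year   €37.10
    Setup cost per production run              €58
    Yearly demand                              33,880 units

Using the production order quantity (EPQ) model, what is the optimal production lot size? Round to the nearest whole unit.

375 units

Daily demand d = 33,880/250 = 135.520; p = 547; 1 − d/p = 0.75225
EPQ = √(2DS / (H(1 − d/p)))
    = √(2 × 33,880 × 58 / (37.1 × 0.75225)) ≈ 375.26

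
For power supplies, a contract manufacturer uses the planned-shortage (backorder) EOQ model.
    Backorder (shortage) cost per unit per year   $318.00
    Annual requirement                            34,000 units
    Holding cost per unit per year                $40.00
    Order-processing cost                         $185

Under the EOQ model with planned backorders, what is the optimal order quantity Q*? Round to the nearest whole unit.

Q* = √(2DS/H) · √((H + b)/b)
   = √(2 × 34,000 × 185 / 40) · √((40 + 318) / 318)
   = 560.803 × 1.0610 ≈ 595.03

595 units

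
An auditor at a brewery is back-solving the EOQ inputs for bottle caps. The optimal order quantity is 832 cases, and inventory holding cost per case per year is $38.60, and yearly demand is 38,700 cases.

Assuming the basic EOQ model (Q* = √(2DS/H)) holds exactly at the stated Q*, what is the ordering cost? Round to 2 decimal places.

EOQ relation: Q² = 2DS/H, so rearrange for the unknown.
S = Q²H / (2D) = 832² × 38.6 / (2 × 38,700) = 345.2177

$345.22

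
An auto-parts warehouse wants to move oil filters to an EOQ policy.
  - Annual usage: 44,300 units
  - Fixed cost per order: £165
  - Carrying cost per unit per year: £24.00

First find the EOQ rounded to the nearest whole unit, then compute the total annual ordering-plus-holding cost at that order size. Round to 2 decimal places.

£18,731.15

Optimal lot size Q* = (2 × 44,300 × £165 / £24)^½ ≈ 780.46 → Q = 780 units
Annual ordering cost = (D/Q)·S = (44,300/780) × 165 = £9,371.15
Annual holding cost  = (Q/2)·H = (780/2) × 24 = £9,360.00
Total = £9,371.15 + £9,360.00 = £18,731.15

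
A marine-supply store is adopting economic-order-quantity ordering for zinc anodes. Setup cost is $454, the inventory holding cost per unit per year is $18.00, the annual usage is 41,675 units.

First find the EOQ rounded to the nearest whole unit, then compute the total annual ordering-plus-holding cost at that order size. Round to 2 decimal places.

$26,098.59

2DS/H = 2·41,675·454/18 = 2,102,272.22
EOQ = √2,102,272.22 ≈ 1,449.92 → Q = 1,450 units
Orders/yr = 41,675/1,450 = 28.741; ordering cost = 28.741 × $454 = $13,048.59
Average inventory = 1,450/2 = 725; holding cost = 725 × $18 = $13,050.00
Total = $13,048.59 + $13,050.00 = $26,098.59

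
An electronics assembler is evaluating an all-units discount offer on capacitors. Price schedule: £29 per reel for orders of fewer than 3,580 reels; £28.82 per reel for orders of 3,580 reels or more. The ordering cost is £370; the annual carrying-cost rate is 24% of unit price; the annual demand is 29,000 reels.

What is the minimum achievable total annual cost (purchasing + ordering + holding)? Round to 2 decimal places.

£851,158.28

H₁ = 24%×£29 = £6.9600;  H₂ = 24%×£28.82 = £6.9168
EOQ₁ = √(2×29,000×370/6.9600) = 1,755.94  (< 3,580, feasible at tier 1)
EOQ₂ = √(2×29,000×370/6.9168) = 1,761.42  (< 3,580 → use Q = 3,580 at tier-2 price)
TC(tier 1 (EOQ₁), Q≈1,755.9) = £853,221.36
TC(tier 2, Q≈3,580.0) = £851,158.28
Minimum at tier 2: £851,158.28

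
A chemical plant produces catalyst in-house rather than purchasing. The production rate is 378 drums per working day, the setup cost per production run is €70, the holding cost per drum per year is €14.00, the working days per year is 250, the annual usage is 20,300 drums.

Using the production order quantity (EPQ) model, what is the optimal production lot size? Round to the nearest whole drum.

508 drums

d = 20,300/250 = 81.2000 drums/day;  effective holding cost H(1 − d/p) = 14·(1 − 81.2000/378) = 10.99259
Q* = √(2DS / H_eff) = √(2·20,300·70 / 10.99259) ≈ 508.47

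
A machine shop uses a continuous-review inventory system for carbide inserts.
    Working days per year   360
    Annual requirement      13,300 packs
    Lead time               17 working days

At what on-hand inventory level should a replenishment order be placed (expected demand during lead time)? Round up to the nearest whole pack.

Daily demand d = 13,300 / 360 = 36.944 packs/day
Demand during lead time = 36.944 × 17 = 628.06
Reorder point = 628.06 → round up

629 packs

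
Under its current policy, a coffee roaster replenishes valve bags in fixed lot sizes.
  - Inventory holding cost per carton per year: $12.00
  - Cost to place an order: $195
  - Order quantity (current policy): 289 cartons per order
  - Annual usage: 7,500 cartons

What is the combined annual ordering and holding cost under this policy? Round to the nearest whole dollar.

Ordering: D/Q × S = 7,500/289 × $195 = $5,060.55
Holding:  Q/2 × H = 289/2 × $12 = $1,734.00
Total = $5,060.55 + $1,734.00 = $6,794.55

$6,795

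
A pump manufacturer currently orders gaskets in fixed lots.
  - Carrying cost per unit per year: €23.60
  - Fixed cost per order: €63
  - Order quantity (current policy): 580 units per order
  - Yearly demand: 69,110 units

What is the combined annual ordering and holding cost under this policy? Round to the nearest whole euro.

€14,351

Annual ordering cost = (D/Q)·S = (69,110/580) × 63 = €7,506.78
Annual holding cost  = (Q/2)·H = (580/2) × 23.6 = €6,844.00
Total = €7,506.78 + €6,844.00 = €14,350.78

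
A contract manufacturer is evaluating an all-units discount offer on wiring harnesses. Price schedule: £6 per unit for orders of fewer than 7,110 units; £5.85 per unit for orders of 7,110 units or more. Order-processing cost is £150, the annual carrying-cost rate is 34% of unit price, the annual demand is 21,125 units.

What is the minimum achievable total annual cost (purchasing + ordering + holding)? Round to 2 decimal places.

£130,345.62

H₁ = 34%×£6 = £2.0400;  H₂ = 34%×£5.85 = £1.9890
EOQ₁ = √(2×21,125×150/2.0400) = 1,762.56  (< 7,110, feasible at tier 1)
EOQ₂ = √(2×21,125×150/1.9890) = 1,785.01  (< 7,110 → use Q = 7,110 at tier-2 price)
TC(tier 1 (EOQ₁), Q≈1,762.6) = £130,345.62
TC(tier 2, Q≈7,110.0) = £131,097.82
Minimum at tier 1 (EOQ₁): £130,345.62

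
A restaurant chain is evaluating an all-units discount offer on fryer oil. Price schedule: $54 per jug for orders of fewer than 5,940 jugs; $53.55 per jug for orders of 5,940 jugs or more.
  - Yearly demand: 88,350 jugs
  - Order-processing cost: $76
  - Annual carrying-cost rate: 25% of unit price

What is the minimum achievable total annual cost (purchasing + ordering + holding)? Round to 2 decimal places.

$4,772,033.78

H₁ = 25%×$54 = $13.5000;  H₂ = 25%×$53.55 = $13.3875
EOQ₁ = √(2×88,350×76/13.5000) = 997.37  (< 5,940, feasible at tier 1)
EOQ₂ = √(2×88,350×76/13.3875) = 1,001.56  (< 5,940 → use Q = 5,940 at tier-2 price)
TC(tier 1 (EOQ₁), Q≈997.4) = $4,784,364.55
TC(tier 2, Q≈5,940.0) = $4,772,033.78
Minimum at tier 2: $4,772,033.78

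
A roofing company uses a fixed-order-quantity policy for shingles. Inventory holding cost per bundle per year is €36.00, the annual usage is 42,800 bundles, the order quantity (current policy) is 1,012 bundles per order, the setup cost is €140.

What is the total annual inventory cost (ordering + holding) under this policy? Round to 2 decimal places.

€24,136.95

Ordering: D/Q × S = 42,800/1,012 × €140 = €5,920.95
Holding:  Q/2 × H = 1,012/2 × €36 = €18,216.00
Total = €5,920.95 + €18,216.00 = €24,136.95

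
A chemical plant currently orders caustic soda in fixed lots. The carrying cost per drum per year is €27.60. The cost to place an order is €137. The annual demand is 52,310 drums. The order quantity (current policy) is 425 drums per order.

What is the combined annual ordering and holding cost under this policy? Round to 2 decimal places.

Ordering: D/Q × S = 52,310/425 × €137 = €16,862.28
Holding:  Q/2 × H = 425/2 × €27.6 = €5,865.00
Total = €16,862.28 + €5,865.00 = €22,727.28

€22,727.28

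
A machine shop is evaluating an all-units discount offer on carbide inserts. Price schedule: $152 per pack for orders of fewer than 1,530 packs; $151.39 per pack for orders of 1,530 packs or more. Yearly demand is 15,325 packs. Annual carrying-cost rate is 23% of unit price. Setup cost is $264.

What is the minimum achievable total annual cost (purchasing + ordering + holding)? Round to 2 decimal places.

$2,346,219.11

H₁ = 23%×$152 = $34.9600;  H₂ = 23%×$151.39 = $34.8197
EOQ₁ = √(2×15,325×264/34.9600) = 481.10  (< 1,530, feasible at tier 1)
EOQ₂ = √(2×15,325×264/34.8197) = 482.06  (< 1,530 → use Q = 1,530 at tier-2 price)
TC(tier 1 (EOQ₁), Q≈481.1) = $2,346,219.11
TC(tier 2, Q≈1,530.0) = $2,349,333.13
Minimum at tier 1 (EOQ₁): $2,346,219.11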